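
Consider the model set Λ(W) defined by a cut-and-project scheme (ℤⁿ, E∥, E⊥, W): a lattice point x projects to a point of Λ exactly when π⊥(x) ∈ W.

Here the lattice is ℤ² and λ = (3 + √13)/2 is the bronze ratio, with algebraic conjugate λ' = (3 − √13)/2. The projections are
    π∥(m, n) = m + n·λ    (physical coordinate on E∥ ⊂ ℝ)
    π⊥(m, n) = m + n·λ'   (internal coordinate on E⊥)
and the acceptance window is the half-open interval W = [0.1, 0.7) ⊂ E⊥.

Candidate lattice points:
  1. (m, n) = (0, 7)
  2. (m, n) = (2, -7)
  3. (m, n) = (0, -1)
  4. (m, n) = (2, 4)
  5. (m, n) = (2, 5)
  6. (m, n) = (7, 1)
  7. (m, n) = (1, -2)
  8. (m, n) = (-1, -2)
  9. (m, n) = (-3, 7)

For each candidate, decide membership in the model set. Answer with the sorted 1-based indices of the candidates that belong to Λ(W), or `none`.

3, 5

Compute λ' = (3−√13)/2 = -0.30278, so π⊥(m,n) = m -0.30278·n.
[1] lift (0,7): star map gives -2.11943; window check 0.1 ≤ -2.11943 < 0.7 is false → out
[2] lift (2,-7): star map gives 4.11943; window check 0.1 ≤ 4.11943 < 0.7 is false → out
[3] lift (0,-1): star map gives 0.30278; window check 0.1 ≤ 0.30278 < 0.7 is true → IN Λ
[4] lift (2,4): star map gives 0.78890; window check 0.1 ≤ 0.78890 < 0.7 is false → out
[5] lift (2,5): star map gives 0.48612; window check 0.1 ≤ 0.48612 < 0.7 is true → IN Λ
[6] lift (7,1): star map gives 6.69722; window check 0.1 ≤ 6.69722 < 0.7 is false → out
[7] lift (1,-2): star map gives 1.60555; window check 0.1 ≤ 1.60555 < 0.7 is false → out
[8] lift (-1,-2): star map gives -0.39445; window check 0.1 ≤ -0.39445 < 0.7 is false → out
[9] lift (-3,7): star map gives -5.11943; window check 0.1 ≤ -5.11943 < 0.7 is false → out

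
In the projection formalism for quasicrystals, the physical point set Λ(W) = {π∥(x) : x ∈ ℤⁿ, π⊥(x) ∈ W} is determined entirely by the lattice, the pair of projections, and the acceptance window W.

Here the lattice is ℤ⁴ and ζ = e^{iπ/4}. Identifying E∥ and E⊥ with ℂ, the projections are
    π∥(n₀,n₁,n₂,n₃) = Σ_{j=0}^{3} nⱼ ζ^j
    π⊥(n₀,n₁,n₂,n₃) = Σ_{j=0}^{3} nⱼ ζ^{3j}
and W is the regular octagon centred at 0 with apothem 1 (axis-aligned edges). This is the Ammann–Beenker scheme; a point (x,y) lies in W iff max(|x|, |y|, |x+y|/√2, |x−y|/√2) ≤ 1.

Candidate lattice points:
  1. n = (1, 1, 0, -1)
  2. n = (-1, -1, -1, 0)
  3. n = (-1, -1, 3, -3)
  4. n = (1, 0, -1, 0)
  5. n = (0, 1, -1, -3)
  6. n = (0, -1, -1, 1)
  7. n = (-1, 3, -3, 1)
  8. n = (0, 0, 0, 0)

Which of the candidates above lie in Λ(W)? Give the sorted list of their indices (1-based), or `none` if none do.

1, 2, 8

Internal map: ζ^{3j} for j=0..3 gives (1,0), (−√2/2,√2/2), (0,−1), (√2/2,√2/2).
#1 (1, 1, 0, -1): internal (-0.414214, 0.000000); octagon support 0.414214 vs apothem 1 → ∈ W
#2 (-1, -1, -1, 0): internal (-0.292893, 0.292893); octagon support 0.414214 vs apothem 1 → ∈ W
#3 (-1, -1, 3, -3): internal (-2.414214, -5.828427); octagon support 5.828427 vs apothem 1 → ∉ W
#4 (1, 0, -1, 0): internal (1.000000, 1.000000); octagon support 1.414214 vs apothem 1 → ∉ W
#5 (0, 1, -1, -3): internal (-2.828427, -0.414214); octagon support 2.828427 vs apothem 1 → ∉ W
#6 (0, -1, -1, 1): internal (1.414214, 1.000000); octagon support 1.707107 vs apothem 1 → ∉ W
#7 (-1, 3, -3, 1): internal (-2.414214, 5.828427); octagon support 5.828427 vs apothem 1 → ∉ W
#8 (0, 0, 0, 0): internal (0.000000, 0.000000); octagon support 0.000000 vs apothem 1 → ∈ W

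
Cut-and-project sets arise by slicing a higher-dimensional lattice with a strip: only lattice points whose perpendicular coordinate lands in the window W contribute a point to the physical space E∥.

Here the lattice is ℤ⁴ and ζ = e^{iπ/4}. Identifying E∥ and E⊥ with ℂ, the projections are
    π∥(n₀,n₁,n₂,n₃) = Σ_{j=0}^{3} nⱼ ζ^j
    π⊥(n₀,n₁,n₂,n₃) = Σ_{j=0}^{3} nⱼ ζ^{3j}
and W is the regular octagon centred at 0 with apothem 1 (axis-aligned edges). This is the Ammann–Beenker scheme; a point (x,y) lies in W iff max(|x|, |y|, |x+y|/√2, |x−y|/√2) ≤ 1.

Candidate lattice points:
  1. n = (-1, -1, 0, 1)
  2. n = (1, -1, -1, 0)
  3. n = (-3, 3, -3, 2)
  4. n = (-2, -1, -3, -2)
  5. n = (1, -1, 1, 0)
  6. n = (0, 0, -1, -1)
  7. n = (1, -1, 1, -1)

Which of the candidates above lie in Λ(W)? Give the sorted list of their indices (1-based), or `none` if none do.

π⊥(n) = n₀ + n₁ζ³ + n₂ζ⁶ + n₃ζ⁹ where ζ = e^{iπ/4}.
#1 (-1, -1, 0, 1): internal (0.41421, 0.00000); octagon support 0.41421 vs apothem 1 → ∈ W
#2 (1, -1, -1, 0): internal (1.70711, 0.29289); octagon support 1.70711 vs apothem 1 → ∉ W
#3 (-3, 3, -3, 2): internal (-3.70711, 6.53553); octagon support 7.24264 vs apothem 1 → ∉ W
#4 (-2, -1, -3, -2): internal (-2.70711, 0.87868); octagon support 2.70711 vs apothem 1 → ∉ W
#5 (1, -1, 1, 0): internal (1.70711, -1.70711); octagon support 2.41421 vs apothem 1 → ∉ W
#6 (0, 0, -1, -1): internal (-0.70711, 0.29289); octagon support 0.70711 vs apothem 1 → ∈ W
#7 (1, -1, 1, -1): internal (1.00000, -2.41421); octagon support 2.41421 vs apothem 1 → ∉ W

1, 6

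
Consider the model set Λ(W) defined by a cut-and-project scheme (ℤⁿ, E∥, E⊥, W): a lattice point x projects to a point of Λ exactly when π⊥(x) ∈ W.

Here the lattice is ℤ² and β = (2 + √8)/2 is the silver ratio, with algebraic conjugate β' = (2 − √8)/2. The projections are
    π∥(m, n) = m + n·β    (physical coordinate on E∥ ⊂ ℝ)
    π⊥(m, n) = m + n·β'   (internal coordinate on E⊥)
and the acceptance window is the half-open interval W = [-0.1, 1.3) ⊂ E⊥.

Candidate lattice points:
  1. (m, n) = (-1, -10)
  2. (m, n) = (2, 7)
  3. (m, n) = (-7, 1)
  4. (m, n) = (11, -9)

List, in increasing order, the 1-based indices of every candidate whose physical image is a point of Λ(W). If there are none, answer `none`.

none

β' = (2−√8)/2 ≈ -0.414214.
[1] lift (-1,-10): star map gives 3.142136; window check -0.1 ≤ 3.142136 < 1.3 is false → out
[2] lift (2,7): star map gives -0.899495; window check -0.1 ≤ -0.899495 < 1.3 is false → out
[3] lift (-7,1): star map gives -7.414214; window check -0.1 ≤ -7.414214 < 1.3 is false → out
[4] lift (11,-9): star map gives 14.727922; window check -0.1 ≤ 14.727922 < 1.3 is false → out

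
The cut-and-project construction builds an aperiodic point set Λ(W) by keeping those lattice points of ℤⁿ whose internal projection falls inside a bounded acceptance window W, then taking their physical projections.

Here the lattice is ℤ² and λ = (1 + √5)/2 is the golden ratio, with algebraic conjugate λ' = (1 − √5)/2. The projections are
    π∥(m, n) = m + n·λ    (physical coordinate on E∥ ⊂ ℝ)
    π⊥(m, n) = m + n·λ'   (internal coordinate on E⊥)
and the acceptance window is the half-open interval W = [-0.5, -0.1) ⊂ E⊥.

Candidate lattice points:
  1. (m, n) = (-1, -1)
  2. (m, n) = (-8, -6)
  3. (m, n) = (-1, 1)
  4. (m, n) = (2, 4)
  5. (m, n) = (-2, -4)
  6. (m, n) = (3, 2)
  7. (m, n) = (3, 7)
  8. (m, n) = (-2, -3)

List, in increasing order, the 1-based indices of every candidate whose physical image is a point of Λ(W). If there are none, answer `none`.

Numerically λ ≈ 1.61803 and λ' = −1/λ ≈ -0.61803.
candidate 1: (m,n)=(-1,-1) → π∥ = -1-1·λ ≈ -2.61803, π⊥ = -1-1·λ' ≈ -0.38197 ∈ [-0.5, -0.1) ⇒ IN Λ
candidate 2: (m,n)=(-8,-6) → π∥ = -8-6·λ ≈ -17.70820, π⊥ = -8-6·λ' ≈ -4.29180 ∉ [-0.5, -0.1) ⇒ out
candidate 3: (m,n)=(-1,1) → π∥ = -1+1·λ ≈ 0.61803, π⊥ = -1+1·λ' ≈ -1.61803 ∉ [-0.5, -0.1) ⇒ out
candidate 4: (m,n)=(2,4) → π∥ = 2+4·λ ≈ 8.47214, π⊥ = 2+4·λ' ≈ -0.47214 ∈ [-0.5, -0.1) ⇒ IN Λ
candidate 5: (m,n)=(-2,-4) → π∥ = -2-4·λ ≈ -8.47214, π⊥ = -2-4·λ' ≈ 0.47214 ∉ [-0.5, -0.1) ⇒ out
candidate 6: (m,n)=(3,2) → π∥ = 3+2·λ ≈ 6.23607, π⊥ = 3+2·λ' ≈ 1.76393 ∉ [-0.5, -0.1) ⇒ out
candidate 7: (m,n)=(3,7) → π∥ = 3+7·λ ≈ 14.32624, π⊥ = 3+7·λ' ≈ -1.32624 ∉ [-0.5, -0.1) ⇒ out
candidate 8: (m,n)=(-2,-3) → π∥ = -2-3·λ ≈ -6.85410, π⊥ = -2-3·λ' ≈ -0.14590 ∈ [-0.5, -0.1) ⇒ IN Λ

1, 4, 8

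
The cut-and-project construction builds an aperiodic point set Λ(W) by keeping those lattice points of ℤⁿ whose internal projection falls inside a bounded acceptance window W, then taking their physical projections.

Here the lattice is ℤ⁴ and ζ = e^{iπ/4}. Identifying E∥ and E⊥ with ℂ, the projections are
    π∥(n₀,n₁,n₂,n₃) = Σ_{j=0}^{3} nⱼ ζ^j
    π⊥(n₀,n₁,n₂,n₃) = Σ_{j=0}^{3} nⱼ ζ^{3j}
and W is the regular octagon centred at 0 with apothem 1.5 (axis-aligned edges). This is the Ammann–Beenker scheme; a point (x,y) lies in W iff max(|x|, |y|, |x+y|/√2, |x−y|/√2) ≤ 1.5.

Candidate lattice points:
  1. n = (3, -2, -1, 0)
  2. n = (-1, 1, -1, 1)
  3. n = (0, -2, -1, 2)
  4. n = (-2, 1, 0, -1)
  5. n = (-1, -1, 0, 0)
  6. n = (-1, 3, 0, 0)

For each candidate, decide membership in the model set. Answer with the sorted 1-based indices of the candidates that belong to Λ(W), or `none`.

Internal map: ζ^{3j} for j=0..3 gives (1,0), (−√2/2,√2/2), (0,−1), (√2/2,√2/2).
#1 (3, -2, -1, 0): internal (4.4142, -0.4142); octagon support 4.4142 vs apothem 1.5 → ∉ W
#2 (-1, 1, -1, 1): internal (-1.0000, 2.4142); octagon support 2.4142 vs apothem 1.5 → ∉ W
#3 (0, -2, -1, 2): internal (2.8284, 1.0000); octagon support 2.8284 vs apothem 1.5 → ∉ W
#4 (-2, 1, 0, -1): internal (-3.4142, 0.0000); octagon support 3.4142 vs apothem 1.5 → ∉ W
#5 (-1, -1, 0, 0): internal (-0.2929, -0.7071); octagon support 0.7071 vs apothem 1.5 → ∈ W
#6 (-1, 3, 0, 0): internal (-3.1213, 2.1213); octagon support 3.7071 vs apothem 1.5 → ∉ W

5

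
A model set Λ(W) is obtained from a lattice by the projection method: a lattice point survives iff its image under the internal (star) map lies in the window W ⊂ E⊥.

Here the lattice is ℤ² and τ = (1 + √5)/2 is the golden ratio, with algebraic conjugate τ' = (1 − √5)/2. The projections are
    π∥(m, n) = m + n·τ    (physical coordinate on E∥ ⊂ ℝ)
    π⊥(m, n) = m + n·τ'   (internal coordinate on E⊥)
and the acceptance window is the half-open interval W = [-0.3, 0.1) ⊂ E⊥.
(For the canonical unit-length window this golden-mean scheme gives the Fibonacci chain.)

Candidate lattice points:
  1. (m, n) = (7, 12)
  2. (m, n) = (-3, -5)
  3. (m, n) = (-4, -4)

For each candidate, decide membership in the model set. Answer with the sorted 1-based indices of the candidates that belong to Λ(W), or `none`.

2

Compute τ' = (1−√5)/2 = -0.6180, so π⊥(m,n) = m -0.6180·n.
#1 (7,12): internal coord 7 + (12)·τ' = -0.4164; -0.4164 ∉ [-0.3, 0.1) → out
#2 (-3,-5): internal coord -3 + (-5)·τ' = +0.0902; +0.0902 ∈ [-0.3, 0.1) → IN Λ
#3 (-4,-4): internal coord -4 + (-4)·τ' = -1.5279; -1.5279 ∉ [-0.3, 0.1) → out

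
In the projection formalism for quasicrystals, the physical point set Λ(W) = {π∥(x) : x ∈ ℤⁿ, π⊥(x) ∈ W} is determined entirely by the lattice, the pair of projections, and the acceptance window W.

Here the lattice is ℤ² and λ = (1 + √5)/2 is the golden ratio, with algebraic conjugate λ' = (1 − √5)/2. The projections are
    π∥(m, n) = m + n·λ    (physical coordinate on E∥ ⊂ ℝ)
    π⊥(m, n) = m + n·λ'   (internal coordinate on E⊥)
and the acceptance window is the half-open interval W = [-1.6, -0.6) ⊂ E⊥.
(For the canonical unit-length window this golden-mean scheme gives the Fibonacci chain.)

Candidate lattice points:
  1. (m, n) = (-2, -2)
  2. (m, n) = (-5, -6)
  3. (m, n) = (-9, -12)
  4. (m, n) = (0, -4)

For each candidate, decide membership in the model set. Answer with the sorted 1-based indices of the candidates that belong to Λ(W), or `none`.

1, 2, 3

Compute λ' = (1−√5)/2 = -0.618034, so π⊥(m,n) = m -0.618034·n.
#1 (-2,-2): internal coord -2 + (-2)·λ' = -0.763932; -0.763932 ∈ [-1.6, -0.6) → IN Λ
#2 (-5,-6): internal coord -5 + (-6)·λ' = -1.291796; -1.291796 ∈ [-1.6, -0.6) → IN Λ
#3 (-9,-12): internal coord -9 + (-12)·λ' = -1.583592; -1.583592 ∈ [-1.6, -0.6) → IN Λ
#4 (0,-4): internal coord 0 + (-4)·λ' = +2.472136; +2.472136 ∉ [-1.6, -0.6) → out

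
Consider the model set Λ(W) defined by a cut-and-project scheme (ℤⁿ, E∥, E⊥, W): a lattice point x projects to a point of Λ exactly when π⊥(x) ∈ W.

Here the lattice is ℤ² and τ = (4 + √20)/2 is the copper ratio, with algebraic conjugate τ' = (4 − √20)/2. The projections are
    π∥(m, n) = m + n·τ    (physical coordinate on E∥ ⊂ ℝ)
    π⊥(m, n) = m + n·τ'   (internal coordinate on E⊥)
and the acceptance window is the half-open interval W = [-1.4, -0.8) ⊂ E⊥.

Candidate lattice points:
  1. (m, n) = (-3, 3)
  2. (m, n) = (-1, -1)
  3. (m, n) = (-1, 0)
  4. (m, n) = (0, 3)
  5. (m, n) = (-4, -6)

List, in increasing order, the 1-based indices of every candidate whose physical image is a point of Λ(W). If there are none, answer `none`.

τ' = (4−√20)/2 ≈ -0.2361.
[1] lift (-3,3): star map gives -3.7082; window check -1.4 ≤ -3.7082 < -0.8 is false → out
[2] lift (-1,-1): star map gives -0.7639; window check -1.4 ≤ -0.7639 < -0.8 is false → out
[3] lift (-1,0): star map gives -1.0000; window check -1.4 ≤ -1.0000 < -0.8 is true → IN Λ
[4] lift (0,3): star map gives -0.7082; window check -1.4 ≤ -0.7082 < -0.8 is false → out
[5] lift (-4,-6): star map gives -2.5836; window check -1.4 ≤ -2.5836 < -0.8 is false → out

3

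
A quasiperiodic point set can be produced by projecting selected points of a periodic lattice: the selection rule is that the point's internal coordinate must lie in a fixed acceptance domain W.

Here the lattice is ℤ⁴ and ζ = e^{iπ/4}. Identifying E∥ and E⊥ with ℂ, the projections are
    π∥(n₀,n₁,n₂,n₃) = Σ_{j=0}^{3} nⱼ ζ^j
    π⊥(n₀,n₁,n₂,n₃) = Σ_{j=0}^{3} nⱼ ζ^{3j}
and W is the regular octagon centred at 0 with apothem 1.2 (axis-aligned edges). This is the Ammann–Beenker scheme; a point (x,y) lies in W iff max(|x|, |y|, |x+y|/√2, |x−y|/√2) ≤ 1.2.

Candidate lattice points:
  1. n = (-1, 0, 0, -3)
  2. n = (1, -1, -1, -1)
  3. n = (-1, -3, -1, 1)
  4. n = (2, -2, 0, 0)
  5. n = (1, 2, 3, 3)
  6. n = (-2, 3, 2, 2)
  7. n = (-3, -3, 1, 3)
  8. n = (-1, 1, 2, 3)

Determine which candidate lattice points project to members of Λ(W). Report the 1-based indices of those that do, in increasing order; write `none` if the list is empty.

2, 8

With ζ = e^{iπ/4} the internal vectors are ζ^0,ζ^3,ζ^6,ζ^9.
candidate 1: n = (-1, 0, 0, -3) → π⊥ ≈ (-3.1213, -2.1213); max(|x|,|y|,|x±y|/√2) = 3.7071 > 1.2 ⇒ ∉ W
candidate 2: n = (1, -1, -1, -1) → π⊥ ≈ (+1.0000, -0.4142); max(|x|,|y|,|x±y|/√2) = 1.0000 ≤ 1.2 ⇒ ∈ W
candidate 3: n = (-1, -3, -1, 1) → π⊥ ≈ (+1.8284, -0.4142); max(|x|,|y|,|x±y|/√2) = 1.8284 > 1.2 ⇒ ∉ W
candidate 4: n = (2, -2, 0, 0) → π⊥ ≈ (+3.4142, -1.4142); max(|x|,|y|,|x±y|/√2) = 3.4142 > 1.2 ⇒ ∉ W
candidate 5: n = (1, 2, 3, 3) → π⊥ ≈ (+1.7071, +0.5355); max(|x|,|y|,|x±y|/√2) = 1.7071 > 1.2 ⇒ ∉ W
candidate 6: n = (-2, 3, 2, 2) → π⊥ ≈ (-2.7071, +1.5355); max(|x|,|y|,|x±y|/√2) = 3.0000 > 1.2 ⇒ ∉ W
candidate 7: n = (-3, -3, 1, 3) → π⊥ ≈ (+1.2426, -1.0000); max(|x|,|y|,|x±y|/√2) = 1.5858 > 1.2 ⇒ ∉ W
candidate 8: n = (-1, 1, 2, 3) → π⊥ ≈ (+0.4142, +0.8284); max(|x|,|y|,|x±y|/√2) = 0.8787 ≤ 1.2 ⇒ ∈ W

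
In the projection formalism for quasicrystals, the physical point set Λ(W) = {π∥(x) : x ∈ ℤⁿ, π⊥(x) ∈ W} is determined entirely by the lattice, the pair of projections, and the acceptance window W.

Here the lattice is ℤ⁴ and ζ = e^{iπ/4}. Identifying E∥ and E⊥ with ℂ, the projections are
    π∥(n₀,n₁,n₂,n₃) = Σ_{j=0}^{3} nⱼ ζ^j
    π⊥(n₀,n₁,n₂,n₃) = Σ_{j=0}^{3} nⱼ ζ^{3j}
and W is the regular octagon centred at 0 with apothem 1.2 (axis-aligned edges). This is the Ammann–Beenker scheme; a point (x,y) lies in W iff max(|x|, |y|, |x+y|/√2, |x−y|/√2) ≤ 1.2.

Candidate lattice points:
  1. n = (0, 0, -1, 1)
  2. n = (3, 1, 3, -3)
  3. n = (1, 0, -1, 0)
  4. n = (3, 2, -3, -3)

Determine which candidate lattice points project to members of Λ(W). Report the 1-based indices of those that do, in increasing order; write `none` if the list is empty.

none

With ζ = e^{iπ/4} the internal vectors are ζ^0,ζ^3,ζ^6,ζ^9.
candidate 1: n = (0, 0, -1, 1) → π⊥ ≈ (+0.707107, +1.707107); max(|x|,|y|,|x±y|/√2) = 1.707107 > 1.2 ⇒ ∉ W
candidate 2: n = (3, 1, 3, -3) → π⊥ ≈ (+0.171573, -4.414214); max(|x|,|y|,|x±y|/√2) = 4.414214 > 1.2 ⇒ ∉ W
candidate 3: n = (1, 0, -1, 0) → π⊥ ≈ (+1.000000, +1.000000); max(|x|,|y|,|x±y|/√2) = 1.414214 > 1.2 ⇒ ∉ W
candidate 4: n = (3, 2, -3, -3) → π⊥ ≈ (-0.535534, +2.292893); max(|x|,|y|,|x±y|/√2) = 2.292893 > 1.2 ⇒ ∉ W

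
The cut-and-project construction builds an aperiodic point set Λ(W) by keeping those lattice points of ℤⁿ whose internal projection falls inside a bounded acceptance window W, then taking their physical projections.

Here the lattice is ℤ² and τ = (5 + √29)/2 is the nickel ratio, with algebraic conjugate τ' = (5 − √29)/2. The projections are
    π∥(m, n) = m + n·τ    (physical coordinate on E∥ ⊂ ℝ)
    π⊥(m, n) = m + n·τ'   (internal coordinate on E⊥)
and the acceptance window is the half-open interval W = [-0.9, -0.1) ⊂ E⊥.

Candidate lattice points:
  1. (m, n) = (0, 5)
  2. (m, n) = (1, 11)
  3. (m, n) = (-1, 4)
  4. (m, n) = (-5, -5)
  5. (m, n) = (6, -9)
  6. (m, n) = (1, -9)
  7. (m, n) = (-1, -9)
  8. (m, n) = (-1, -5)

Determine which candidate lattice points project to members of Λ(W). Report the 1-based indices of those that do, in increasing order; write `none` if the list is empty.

none

Numerically τ ≈ 5.1926 and τ' = −1/τ ≈ -0.1926.
[1] lift (0,5): star map gives -0.9629; window check -0.9 ≤ -0.9629 < -0.1 is false → out
[2] lift (1,11): star map gives -1.1184; window check -0.9 ≤ -1.1184 < -0.1 is false → out
[3] lift (-1,4): star map gives -1.7703; window check -0.9 ≤ -1.7703 < -0.1 is false → out
[4] lift (-5,-5): star map gives -4.0371; window check -0.9 ≤ -4.0371 < -0.1 is false → out
[5] lift (6,-9): star map gives 7.7332; window check -0.9 ≤ 7.7332 < -0.1 is false → out
[6] lift (1,-9): star map gives 2.7332; window check -0.9 ≤ 2.7332 < -0.1 is false → out
[7] lift (-1,-9): star map gives 0.7332; window check -0.9 ≤ 0.7332 < -0.1 is false → out
[8] lift (-1,-5): star map gives -0.0371; window check -0.9 ≤ -0.0371 < -0.1 is false → out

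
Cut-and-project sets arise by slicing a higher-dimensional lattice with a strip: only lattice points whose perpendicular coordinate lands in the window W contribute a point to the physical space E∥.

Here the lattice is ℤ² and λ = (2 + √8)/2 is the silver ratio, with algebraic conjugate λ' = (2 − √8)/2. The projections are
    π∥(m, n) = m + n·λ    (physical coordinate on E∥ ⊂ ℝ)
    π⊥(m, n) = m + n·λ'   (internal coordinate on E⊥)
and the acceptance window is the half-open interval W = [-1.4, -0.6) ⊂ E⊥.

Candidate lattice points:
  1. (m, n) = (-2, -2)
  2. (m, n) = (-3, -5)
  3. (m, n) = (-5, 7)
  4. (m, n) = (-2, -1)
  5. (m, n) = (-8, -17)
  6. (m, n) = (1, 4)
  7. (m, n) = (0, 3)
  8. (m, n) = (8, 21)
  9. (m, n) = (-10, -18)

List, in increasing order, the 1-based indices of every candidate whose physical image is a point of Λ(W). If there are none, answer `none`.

λ' = (2−√8)/2 ≈ -0.4142.
#1 (-2,-2): internal coord -2 + (-2)·λ' = -1.1716; -1.1716 ∈ [-1.4, -0.6) → IN Λ
#2 (-3,-5): internal coord -3 + (-5)·λ' = -0.9289; -0.9289 ∈ [-1.4, -0.6) → IN Λ
#3 (-5,7): internal coord -5 + (7)·λ' = -7.8995; -7.8995 ∉ [-1.4, -0.6) → out
#4 (-2,-1): internal coord -2 + (-1)·λ' = -1.5858; -1.5858 ∉ [-1.4, -0.6) → out
#5 (-8,-17): internal coord -8 + (-17)·λ' = -0.9584; -0.9584 ∈ [-1.4, -0.6) → IN Λ
#6 (1,4): internal coord 1 + (4)·λ' = -0.6569; -0.6569 ∈ [-1.4, -0.6) → IN Λ
#7 (0,3): internal coord 0 + (3)·λ' = -1.2426; -1.2426 ∈ [-1.4, -0.6) → IN Λ
#8 (8,21): internal coord 8 + (21)·λ' = -0.6985; -0.6985 ∈ [-1.4, -0.6) → IN Λ
#9 (-10,-18): internal coord -10 + (-18)·λ' = -2.5442; -2.5442 ∉ [-1.4, -0.6) → out

1, 2, 5, 6, 7, 8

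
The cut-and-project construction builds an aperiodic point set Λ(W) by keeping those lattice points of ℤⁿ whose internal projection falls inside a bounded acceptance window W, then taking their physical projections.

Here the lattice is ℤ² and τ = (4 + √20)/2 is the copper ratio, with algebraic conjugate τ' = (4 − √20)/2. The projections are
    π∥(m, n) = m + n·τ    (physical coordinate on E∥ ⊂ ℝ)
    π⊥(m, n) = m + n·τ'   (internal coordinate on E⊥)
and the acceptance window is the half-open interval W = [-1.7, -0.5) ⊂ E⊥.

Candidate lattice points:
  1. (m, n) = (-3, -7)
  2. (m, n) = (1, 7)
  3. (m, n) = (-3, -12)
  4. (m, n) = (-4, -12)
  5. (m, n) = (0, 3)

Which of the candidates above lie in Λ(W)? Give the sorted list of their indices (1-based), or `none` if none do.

Compute τ' = (4−√20)/2 = -0.2361, so π⊥(m,n) = m -0.2361·n.
[1] lift (-3,-7): star map gives -1.3475; window check -1.7 ≤ -1.3475 < -0.5 is true → IN Λ
[2] lift (1,7): star map gives -0.6525; window check -1.7 ≤ -0.6525 < -0.5 is true → IN Λ
[3] lift (-3,-12): star map gives -0.1672; window check -1.7 ≤ -0.1672 < -0.5 is false → out
[4] lift (-4,-12): star map gives -1.1672; window check -1.7 ≤ -1.1672 < -0.5 is true → IN Λ
[5] lift (0,3): star map gives -0.7082; window check -1.7 ≤ -0.7082 < -0.5 is true → IN Λ

1, 2, 4, 5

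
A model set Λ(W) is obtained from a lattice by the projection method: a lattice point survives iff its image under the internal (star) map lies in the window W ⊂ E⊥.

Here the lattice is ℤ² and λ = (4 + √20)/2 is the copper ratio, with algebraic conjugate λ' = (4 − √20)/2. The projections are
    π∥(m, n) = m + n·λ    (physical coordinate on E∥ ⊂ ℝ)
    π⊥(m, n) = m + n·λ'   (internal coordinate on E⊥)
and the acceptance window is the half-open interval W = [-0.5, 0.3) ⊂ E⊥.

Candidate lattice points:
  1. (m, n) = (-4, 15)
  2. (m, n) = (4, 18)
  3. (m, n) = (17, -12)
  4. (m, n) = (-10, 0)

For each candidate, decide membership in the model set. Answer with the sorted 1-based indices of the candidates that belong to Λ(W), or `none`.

λ' = (4−√20)/2 ≈ -0.236068.
#1 (-4,15): internal coord -4 + (15)·λ' = -7.541020; -7.541020 ∉ [-0.5, 0.3) → out
#2 (4,18): internal coord 4 + (18)·λ' = -0.249224; -0.249224 ∈ [-0.5, 0.3) → IN Λ
#3 (17,-12): internal coord 17 + (-12)·λ' = +19.832816; +19.832816 ∉ [-0.5, 0.3) → out
#4 (-10,0): internal coord -10 + (0)·λ' = -10.000000; -10.000000 ∉ [-0.5, 0.3) → out

2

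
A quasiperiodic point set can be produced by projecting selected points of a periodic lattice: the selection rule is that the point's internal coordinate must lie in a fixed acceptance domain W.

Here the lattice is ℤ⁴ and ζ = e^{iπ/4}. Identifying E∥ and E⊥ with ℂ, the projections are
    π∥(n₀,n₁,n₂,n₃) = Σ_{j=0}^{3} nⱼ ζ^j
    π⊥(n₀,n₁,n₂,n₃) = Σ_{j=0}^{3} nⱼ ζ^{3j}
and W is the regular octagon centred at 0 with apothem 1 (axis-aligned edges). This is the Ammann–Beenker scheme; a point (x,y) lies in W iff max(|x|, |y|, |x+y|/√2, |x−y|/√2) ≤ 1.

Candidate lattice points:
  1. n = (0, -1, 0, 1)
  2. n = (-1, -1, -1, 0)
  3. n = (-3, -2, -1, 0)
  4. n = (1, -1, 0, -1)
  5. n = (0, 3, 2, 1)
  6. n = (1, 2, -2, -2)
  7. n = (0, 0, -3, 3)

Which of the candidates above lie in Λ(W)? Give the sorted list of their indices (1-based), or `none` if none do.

With ζ = e^{iπ/4} the internal vectors are ζ^0,ζ^3,ζ^6,ζ^9.
candidate 1: n = (0, -1, 0, 1) → π⊥ ≈ (+1.41421, +0.00000); max(|x|,|y|,|x±y|/√2) = 1.41421 > 1 ⇒ ∉ W
candidate 2: n = (-1, -1, -1, 0) → π⊥ ≈ (-0.29289, +0.29289); max(|x|,|y|,|x±y|/√2) = 0.41421 ≤ 1 ⇒ ∈ W
candidate 3: n = (-3, -2, -1, 0) → π⊥ ≈ (-1.58579, -0.41421); max(|x|,|y|,|x±y|/√2) = 1.58579 > 1 ⇒ ∉ W
candidate 4: n = (1, -1, 0, -1) → π⊥ ≈ (+1.00000, -1.41421); max(|x|,|y|,|x±y|/√2) = 1.70711 > 1 ⇒ ∉ W
candidate 5: n = (0, 3, 2, 1) → π⊥ ≈ (-1.41421, +0.82843); max(|x|,|y|,|x±y|/√2) = 1.58579 > 1 ⇒ ∉ W
candidate 6: n = (1, 2, -2, -2) → π⊥ ≈ (-1.82843, +2.00000); max(|x|,|y|,|x±y|/√2) = 2.70711 > 1 ⇒ ∉ W
candidate 7: n = (0, 0, -3, 3) → π⊥ ≈ (+2.12132, +5.12132); max(|x|,|y|,|x±y|/√2) = 5.12132 > 1 ⇒ ∉ W

2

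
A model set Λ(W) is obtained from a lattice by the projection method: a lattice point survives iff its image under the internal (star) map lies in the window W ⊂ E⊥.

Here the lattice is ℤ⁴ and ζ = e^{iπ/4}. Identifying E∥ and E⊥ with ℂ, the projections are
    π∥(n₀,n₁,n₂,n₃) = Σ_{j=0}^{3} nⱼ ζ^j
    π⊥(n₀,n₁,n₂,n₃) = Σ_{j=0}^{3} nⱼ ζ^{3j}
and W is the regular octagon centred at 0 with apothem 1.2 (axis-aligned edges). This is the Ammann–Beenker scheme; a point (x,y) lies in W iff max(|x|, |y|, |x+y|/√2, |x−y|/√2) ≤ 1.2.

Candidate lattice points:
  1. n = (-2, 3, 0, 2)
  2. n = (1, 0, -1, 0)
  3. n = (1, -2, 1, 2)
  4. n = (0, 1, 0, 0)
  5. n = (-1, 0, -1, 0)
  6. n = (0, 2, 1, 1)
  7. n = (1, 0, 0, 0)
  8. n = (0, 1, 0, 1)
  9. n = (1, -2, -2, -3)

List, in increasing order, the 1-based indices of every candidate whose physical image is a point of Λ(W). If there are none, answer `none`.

With ζ = e^{iπ/4} the internal vectors are ζ^0,ζ^3,ζ^6,ζ^9.
#1 (-2, 3, 0, 2): internal (-2.7071, 3.5355); octagon support 4.4142 vs apothem 1.2 → ∉ W
#2 (1, 0, -1, 0): internal (1.0000, 1.0000); octagon support 1.4142 vs apothem 1.2 → ∉ W
#3 (1, -2, 1, 2): internal (3.8284, -1.0000); octagon support 3.8284 vs apothem 1.2 → ∉ W
#4 (0, 1, 0, 0): internal (-0.7071, 0.7071); octagon support 1.0000 vs apothem 1.2 → ∈ W
#5 (-1, 0, -1, 0): internal (-1.0000, 1.0000); octagon support 1.4142 vs apothem 1.2 → ∉ W
#6 (0, 2, 1, 1): internal (-0.7071, 1.1213); octagon support 1.2929 vs apothem 1.2 → ∉ W
#7 (1, 0, 0, 0): internal (1.0000, 0.0000); octagon support 1.0000 vs apothem 1.2 → ∈ W
#8 (0, 1, 0, 1): internal (0.0000, 1.4142); octagon support 1.4142 vs apothem 1.2 → ∉ W
#9 (1, -2, -2, -3): internal (0.2929, -1.5355); octagon support 1.5355 vs apothem 1.2 → ∉ W

4, 7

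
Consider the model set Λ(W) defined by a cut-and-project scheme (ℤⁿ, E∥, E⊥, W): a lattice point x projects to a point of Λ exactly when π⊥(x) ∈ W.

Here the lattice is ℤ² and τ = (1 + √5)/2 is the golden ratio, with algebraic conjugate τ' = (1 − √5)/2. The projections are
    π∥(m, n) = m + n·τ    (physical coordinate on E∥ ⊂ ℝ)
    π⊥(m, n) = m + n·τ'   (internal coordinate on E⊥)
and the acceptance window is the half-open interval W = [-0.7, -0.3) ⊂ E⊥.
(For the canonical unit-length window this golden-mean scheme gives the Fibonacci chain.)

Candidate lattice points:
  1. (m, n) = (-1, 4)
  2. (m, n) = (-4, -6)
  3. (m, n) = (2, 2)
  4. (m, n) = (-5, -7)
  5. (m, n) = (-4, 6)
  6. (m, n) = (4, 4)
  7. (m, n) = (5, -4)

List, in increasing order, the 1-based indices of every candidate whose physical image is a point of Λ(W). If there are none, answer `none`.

4

τ' = (1−√5)/2 ≈ -0.6180.
[1] lift (-1,4): star map gives -3.4721; window check -0.7 ≤ -3.4721 < -0.3 is false → out
[2] lift (-4,-6): star map gives -0.2918; window check -0.7 ≤ -0.2918 < -0.3 is false → out
[3] lift (2,2): star map gives 0.7639; window check -0.7 ≤ 0.7639 < -0.3 is false → out
[4] lift (-5,-7): star map gives -0.6738; window check -0.7 ≤ -0.6738 < -0.3 is true → IN Λ
[5] lift (-4,6): star map gives -7.7082; window check -0.7 ≤ -7.7082 < -0.3 is false → out
[6] lift (4,4): star map gives 1.5279; window check -0.7 ≤ 1.5279 < -0.3 is false → out
[7] lift (5,-4): star map gives 7.4721; window check -0.7 ≤ 7.4721 < -0.3 is false → out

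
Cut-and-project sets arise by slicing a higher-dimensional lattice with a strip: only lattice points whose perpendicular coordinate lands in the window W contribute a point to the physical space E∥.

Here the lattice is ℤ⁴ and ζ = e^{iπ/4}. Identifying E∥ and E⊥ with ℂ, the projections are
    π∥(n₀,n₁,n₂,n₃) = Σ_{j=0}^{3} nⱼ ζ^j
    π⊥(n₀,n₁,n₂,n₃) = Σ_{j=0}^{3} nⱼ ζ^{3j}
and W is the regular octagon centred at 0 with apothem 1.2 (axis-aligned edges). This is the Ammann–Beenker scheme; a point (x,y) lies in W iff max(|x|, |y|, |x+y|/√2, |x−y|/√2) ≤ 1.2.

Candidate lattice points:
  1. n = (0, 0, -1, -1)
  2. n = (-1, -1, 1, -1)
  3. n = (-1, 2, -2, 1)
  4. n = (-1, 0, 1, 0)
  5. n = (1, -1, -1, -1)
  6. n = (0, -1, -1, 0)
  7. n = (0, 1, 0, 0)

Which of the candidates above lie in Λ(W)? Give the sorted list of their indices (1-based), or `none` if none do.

1, 5, 6, 7

With ζ = e^{iπ/4} the internal vectors are ζ^0,ζ^3,ζ^6,ζ^9.
#1 (0, 0, -1, -1): internal (-0.7071, 0.2929); octagon support 0.7071 vs apothem 1.2 → ∈ W
#2 (-1, -1, 1, -1): internal (-1.0000, -2.4142); octagon support 2.4142 vs apothem 1.2 → ∉ W
#3 (-1, 2, -2, 1): internal (-1.7071, 4.1213); octagon support 4.1213 vs apothem 1.2 → ∉ W
#4 (-1, 0, 1, 0): internal (-1.0000, -1.0000); octagon support 1.4142 vs apothem 1.2 → ∉ W
#5 (1, -1, -1, -1): internal (1.0000, -0.4142); octagon support 1.0000 vs apothem 1.2 → ∈ W
#6 (0, -1, -1, 0): internal (0.7071, 0.2929); octagon support 0.7071 vs apothem 1.2 → ∈ W
#7 (0, 1, 0, 0): internal (-0.7071, 0.7071); octagon support 1.0000 vs apothem 1.2 → ∈ W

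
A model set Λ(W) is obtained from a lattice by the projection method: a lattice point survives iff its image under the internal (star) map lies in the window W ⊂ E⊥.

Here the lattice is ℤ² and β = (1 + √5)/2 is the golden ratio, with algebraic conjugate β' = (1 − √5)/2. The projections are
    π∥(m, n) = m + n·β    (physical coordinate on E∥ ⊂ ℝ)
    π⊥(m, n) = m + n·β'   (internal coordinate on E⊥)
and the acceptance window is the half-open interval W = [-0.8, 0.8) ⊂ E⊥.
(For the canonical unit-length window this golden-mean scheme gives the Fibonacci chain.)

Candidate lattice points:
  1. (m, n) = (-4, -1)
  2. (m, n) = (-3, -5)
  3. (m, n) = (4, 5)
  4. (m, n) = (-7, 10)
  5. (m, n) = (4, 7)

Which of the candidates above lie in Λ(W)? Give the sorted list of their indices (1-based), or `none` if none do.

2, 5

Compute β' = (1−√5)/2 = -0.618034, so π⊥(m,n) = m -0.618034·n.
[1] lift (-4,-1): star map gives -3.381966; window check -0.8 ≤ -3.381966 < 0.8 is false → out
[2] lift (-3,-5): star map gives 0.090170; window check -0.8 ≤ 0.090170 < 0.8 is true → IN Λ
[3] lift (4,5): star map gives 0.909830; window check -0.8 ≤ 0.909830 < 0.8 is false → out
[4] lift (-7,10): star map gives -13.180340; window check -0.8 ≤ -13.180340 < 0.8 is false → out
[5] lift (4,7): star map gives -0.326238; window check -0.8 ≤ -0.326238 < 0.8 is true → IN Λ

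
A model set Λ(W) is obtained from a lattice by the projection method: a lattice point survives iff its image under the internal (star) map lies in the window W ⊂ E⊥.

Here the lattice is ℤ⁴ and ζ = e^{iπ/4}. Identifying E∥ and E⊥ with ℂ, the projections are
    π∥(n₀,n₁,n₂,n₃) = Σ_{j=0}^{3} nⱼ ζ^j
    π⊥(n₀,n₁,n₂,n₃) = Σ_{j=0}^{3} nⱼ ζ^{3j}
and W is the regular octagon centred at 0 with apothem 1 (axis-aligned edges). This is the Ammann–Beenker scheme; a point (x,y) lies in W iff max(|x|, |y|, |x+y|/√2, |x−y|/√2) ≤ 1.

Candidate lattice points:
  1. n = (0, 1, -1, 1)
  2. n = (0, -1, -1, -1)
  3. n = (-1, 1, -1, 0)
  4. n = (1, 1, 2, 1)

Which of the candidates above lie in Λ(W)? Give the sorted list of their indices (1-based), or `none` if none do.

2

Internal map: ζ^{3j} for j=0..3 gives (1,0), (−√2/2,√2/2), (0,−1), (√2/2,√2/2).
candidate 1: n = (0, 1, -1, 1) → π⊥ ≈ (+0.000000, +2.414214); max(|x|,|y|,|x±y|/√2) = 2.414214 > 1 ⇒ ∉ W
candidate 2: n = (0, -1, -1, -1) → π⊥ ≈ (+0.000000, -0.414214); max(|x|,|y|,|x±y|/√2) = 0.414214 ≤ 1 ⇒ ∈ W
candidate 3: n = (-1, 1, -1, 0) → π⊥ ≈ (-1.707107, +1.707107); max(|x|,|y|,|x±y|/√2) = 2.414214 > 1 ⇒ ∉ W
candidate 4: n = (1, 1, 2, 1) → π⊥ ≈ (+1.000000, -0.585786); max(|x|,|y|,|x±y|/√2) = 1.121320 > 1 ⇒ ∉ W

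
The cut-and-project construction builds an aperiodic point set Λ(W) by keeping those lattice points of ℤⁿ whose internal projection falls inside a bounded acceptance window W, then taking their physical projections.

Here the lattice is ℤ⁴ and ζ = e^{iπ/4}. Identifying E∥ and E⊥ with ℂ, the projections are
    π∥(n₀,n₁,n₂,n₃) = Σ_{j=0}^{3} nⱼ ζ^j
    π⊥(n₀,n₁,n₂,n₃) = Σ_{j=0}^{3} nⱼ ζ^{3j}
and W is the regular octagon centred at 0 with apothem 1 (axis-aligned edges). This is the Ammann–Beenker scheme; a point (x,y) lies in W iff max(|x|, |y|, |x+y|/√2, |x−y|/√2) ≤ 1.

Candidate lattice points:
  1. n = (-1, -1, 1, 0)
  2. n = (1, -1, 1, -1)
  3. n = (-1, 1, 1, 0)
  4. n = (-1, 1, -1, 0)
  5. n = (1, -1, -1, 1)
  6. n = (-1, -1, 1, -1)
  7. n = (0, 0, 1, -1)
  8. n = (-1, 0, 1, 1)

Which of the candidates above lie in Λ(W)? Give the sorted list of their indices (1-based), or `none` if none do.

8

Internal map: ζ^{3j} for j=0..3 gives (1,0), (−√2/2,√2/2), (0,−1), (√2/2,√2/2).
candidate 1: n = (-1, -1, 1, 0) → π⊥ ≈ (-0.2929, -1.7071); max(|x|,|y|,|x±y|/√2) = 1.7071 > 1 ⇒ ∉ W
candidate 2: n = (1, -1, 1, -1) → π⊥ ≈ (+1.0000, -2.4142); max(|x|,|y|,|x±y|/√2) = 2.4142 > 1 ⇒ ∉ W
candidate 3: n = (-1, 1, 1, 0) → π⊥ ≈ (-1.7071, -0.2929); max(|x|,|y|,|x±y|/√2) = 1.7071 > 1 ⇒ ∉ W
candidate 4: n = (-1, 1, -1, 0) → π⊥ ≈ (-1.7071, +1.7071); max(|x|,|y|,|x±y|/√2) = 2.4142 > 1 ⇒ ∉ W
candidate 5: n = (1, -1, -1, 1) → π⊥ ≈ (+2.4142, +1.0000); max(|x|,|y|,|x±y|/√2) = 2.4142 > 1 ⇒ ∉ W
candidate 6: n = (-1, -1, 1, -1) → π⊥ ≈ (-1.0000, -2.4142); max(|x|,|y|,|x±y|/√2) = 2.4142 > 1 ⇒ ∉ W
candidate 7: n = (0, 0, 1, -1) → π⊥ ≈ (-0.7071, -1.7071); max(|x|,|y|,|x±y|/√2) = 1.7071 > 1 ⇒ ∉ W
candidate 8: n = (-1, 0, 1, 1) → π⊥ ≈ (-0.2929, -0.2929); max(|x|,|y|,|x±y|/√2) = 0.4142 ≤ 1 ⇒ ∈ W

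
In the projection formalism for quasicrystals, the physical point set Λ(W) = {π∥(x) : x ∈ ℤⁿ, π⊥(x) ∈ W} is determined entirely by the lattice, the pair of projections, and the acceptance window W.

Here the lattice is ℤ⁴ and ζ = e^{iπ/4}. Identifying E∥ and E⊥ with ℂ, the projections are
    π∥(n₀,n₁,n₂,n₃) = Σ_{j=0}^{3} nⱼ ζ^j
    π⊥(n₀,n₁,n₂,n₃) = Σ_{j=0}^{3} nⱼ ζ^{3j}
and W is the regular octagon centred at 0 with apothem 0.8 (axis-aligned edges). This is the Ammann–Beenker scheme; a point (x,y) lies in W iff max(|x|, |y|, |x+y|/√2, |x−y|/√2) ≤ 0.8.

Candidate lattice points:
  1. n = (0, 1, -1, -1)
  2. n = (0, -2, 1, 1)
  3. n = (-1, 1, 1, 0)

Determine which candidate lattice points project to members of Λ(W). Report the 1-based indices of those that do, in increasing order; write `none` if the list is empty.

Internal map: ζ^{3j} for j=0..3 gives (1,0), (−√2/2,√2/2), (0,−1), (√2/2,√2/2).
#1 (0, 1, -1, -1): internal (-1.4142, 1.0000); octagon support 1.7071 vs apothem 0.8 → ∉ W
#2 (0, -2, 1, 1): internal (2.1213, -1.7071); octagon support 2.7071 vs apothem 0.8 → ∉ W
#3 (-1, 1, 1, 0): internal (-1.7071, -0.2929); octagon support 1.7071 vs apothem 0.8 → ∉ W

none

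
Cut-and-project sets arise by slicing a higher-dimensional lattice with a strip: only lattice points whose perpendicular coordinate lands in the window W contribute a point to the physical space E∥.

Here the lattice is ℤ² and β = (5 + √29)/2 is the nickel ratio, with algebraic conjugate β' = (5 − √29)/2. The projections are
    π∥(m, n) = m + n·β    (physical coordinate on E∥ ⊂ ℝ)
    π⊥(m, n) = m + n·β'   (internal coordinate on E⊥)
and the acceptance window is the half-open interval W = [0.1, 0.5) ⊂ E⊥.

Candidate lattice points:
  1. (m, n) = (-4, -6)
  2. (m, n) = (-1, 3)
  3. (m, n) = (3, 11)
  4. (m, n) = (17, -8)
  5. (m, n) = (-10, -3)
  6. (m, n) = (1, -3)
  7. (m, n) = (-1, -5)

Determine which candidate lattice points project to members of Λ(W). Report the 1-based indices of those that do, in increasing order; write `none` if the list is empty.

Numerically β ≈ 5.192582 and β' = −1/β ≈ -0.192582.
[1] lift (-4,-6): star map gives -2.844506; window check 0.1 ≤ -2.844506 < 0.5 is false → out
[2] lift (-1,3): star map gives -1.577747; window check 0.1 ≤ -1.577747 < 0.5 is false → out
[3] lift (3,11): star map gives 0.881594; window check 0.1 ≤ 0.881594 < 0.5 is false → out
[4] lift (17,-8): star map gives 18.540659; window check 0.1 ≤ 18.540659 < 0.5 is false → out
[5] lift (-10,-3): star map gives -9.422253; window check 0.1 ≤ -9.422253 < 0.5 is false → out
[6] lift (1,-3): star map gives 1.577747; window check 0.1 ≤ 1.577747 < 0.5 is false → out
[7] lift (-1,-5): star map gives -0.037088; window check 0.1 ≤ -0.037088 < 0.5 is false → out

none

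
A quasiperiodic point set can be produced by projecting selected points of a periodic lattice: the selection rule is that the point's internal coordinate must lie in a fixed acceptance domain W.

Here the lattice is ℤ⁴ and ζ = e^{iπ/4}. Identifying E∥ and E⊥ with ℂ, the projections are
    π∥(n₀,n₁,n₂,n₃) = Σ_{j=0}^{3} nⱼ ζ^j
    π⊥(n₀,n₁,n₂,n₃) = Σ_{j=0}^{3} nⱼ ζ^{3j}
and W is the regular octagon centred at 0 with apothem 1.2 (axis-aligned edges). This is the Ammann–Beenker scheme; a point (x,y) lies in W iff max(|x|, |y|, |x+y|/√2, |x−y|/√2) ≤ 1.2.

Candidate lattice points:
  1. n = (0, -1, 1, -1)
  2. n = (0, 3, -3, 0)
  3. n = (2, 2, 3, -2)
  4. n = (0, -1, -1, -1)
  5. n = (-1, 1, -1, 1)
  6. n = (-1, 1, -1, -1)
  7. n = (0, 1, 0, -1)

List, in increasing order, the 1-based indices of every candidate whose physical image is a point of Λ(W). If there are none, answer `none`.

4

With ζ = e^{iπ/4} the internal vectors are ζ^0,ζ^3,ζ^6,ζ^9.
#1 (0, -1, 1, -1): internal (0.00000, -2.41421); octagon support 2.41421 vs apothem 1.2 → ∉ W
#2 (0, 3, -3, 0): internal (-2.12132, 5.12132); octagon support 5.12132 vs apothem 1.2 → ∉ W
#3 (2, 2, 3, -2): internal (-0.82843, -3.00000); octagon support 3.00000 vs apothem 1.2 → ∉ W
#4 (0, -1, -1, -1): internal (0.00000, -0.41421); octagon support 0.41421 vs apothem 1.2 → ∈ W
#5 (-1, 1, -1, 1): internal (-1.00000, 2.41421); octagon support 2.41421 vs apothem 1.2 → ∉ W
#6 (-1, 1, -1, -1): internal (-2.41421, 1.00000); octagon support 2.41421 vs apothem 1.2 → ∉ W
#7 (0, 1, 0, -1): internal (-1.41421, 0.00000); octagon support 1.41421 vs apothem 1.2 → ∉ W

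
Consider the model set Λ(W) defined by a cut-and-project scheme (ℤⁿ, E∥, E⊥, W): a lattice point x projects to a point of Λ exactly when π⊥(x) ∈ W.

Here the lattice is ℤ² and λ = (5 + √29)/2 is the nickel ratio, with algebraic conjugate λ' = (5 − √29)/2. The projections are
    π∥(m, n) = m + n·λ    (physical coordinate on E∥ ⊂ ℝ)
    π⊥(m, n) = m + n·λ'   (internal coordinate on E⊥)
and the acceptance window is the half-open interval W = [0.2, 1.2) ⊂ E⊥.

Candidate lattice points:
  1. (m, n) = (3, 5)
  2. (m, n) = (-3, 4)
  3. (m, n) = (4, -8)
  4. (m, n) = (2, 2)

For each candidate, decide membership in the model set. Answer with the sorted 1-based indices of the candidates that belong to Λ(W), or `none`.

none

Compute λ' = (5−√29)/2 = -0.192582, so π⊥(m,n) = m -0.192582·n.
#1 (3,5): internal coord 3 + (5)·λ' = +2.037088; +2.037088 ∉ [0.2, 1.2) → out
#2 (-3,4): internal coord -3 + (4)·λ' = -3.770330; -3.770330 ∉ [0.2, 1.2) → out
#3 (4,-8): internal coord 4 + (-8)·λ' = +5.540659; +5.540659 ∉ [0.2, 1.2) → out
#4 (2,2): internal coord 2 + (2)·λ' = +1.614835; +1.614835 ∉ [0.2, 1.2) → out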